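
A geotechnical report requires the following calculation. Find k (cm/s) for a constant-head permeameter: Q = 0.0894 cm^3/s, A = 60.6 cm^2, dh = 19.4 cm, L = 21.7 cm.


Result: 0.00165 cm/s

Derivation:
Compute hydraulic gradient:
i = dh / L = 19.4 / 21.7 = 0.894009
Then apply Darcy's law:
k = Q / (A * i)
k = 0.0894 / (60.6 * 0.894009)
k = 0.0894 / 54.177
k = 0.00165 cm/s


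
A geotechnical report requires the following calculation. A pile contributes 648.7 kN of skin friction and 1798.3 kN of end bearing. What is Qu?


Using Qu = Qf + Qb
Qu = 648.7 + 1798.3
Qu = 2447.0 kN


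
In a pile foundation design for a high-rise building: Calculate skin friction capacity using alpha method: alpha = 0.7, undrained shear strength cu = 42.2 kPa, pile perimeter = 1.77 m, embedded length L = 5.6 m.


Using Qs = alpha * cu * perimeter * L
Qs = 0.7 * 42.2 * 1.77 * 5.6
Qs = 292.8 kN


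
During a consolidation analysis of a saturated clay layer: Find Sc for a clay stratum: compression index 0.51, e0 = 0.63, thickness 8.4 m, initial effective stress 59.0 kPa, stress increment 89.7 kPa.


Result: 1.0551 m

Derivation:
Using Sc = Cc * H / (1 + e0) * log10((sigma0 + delta_sigma) / sigma0)
Stress ratio = (59.0 + 89.7) / 59.0 = 2.52034
log10(2.52034) = 0.401459
Cc * H / (1 + e0) = 0.51 * 8.4 / (1 + 0.63) = 2.62822
Sc = 2.62822 * 0.401459
Sc = 1.0551 m


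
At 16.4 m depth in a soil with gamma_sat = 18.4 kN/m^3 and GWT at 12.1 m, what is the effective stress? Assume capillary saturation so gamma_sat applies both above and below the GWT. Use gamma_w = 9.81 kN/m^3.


Result: 259.58 kPa

Derivation:
Total stress = gamma_sat * depth
sigma = 18.4 * 16.4 = 301.76 kPa
Pore water pressure u = gamma_w * (depth - d_wt)
u = 9.81 * (16.4 - 12.1) = 42.183 kPa
Effective stress = sigma - u
sigma' = 301.76 - 42.183 = 259.58 kPa


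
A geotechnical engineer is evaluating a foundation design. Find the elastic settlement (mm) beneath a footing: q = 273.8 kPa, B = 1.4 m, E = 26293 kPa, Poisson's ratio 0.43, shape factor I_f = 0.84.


Result: 9.982 mm

Derivation:
Using Se = q * B * (1 - nu^2) * I_f / E
1 - nu^2 = 1 - 0.43^2 = 0.8151
Se = 273.8 * 1.4 * 0.8151 * 0.84 / 26293
Se = 0.009982 m
Convert to mm: Se = 0.009982 * 1000 = 9.982 mm


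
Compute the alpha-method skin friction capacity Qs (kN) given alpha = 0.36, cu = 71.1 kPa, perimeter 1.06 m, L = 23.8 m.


Using Qs = alpha * cu * perimeter * L
Qs = 0.36 * 71.1 * 1.06 * 23.8
Qs = 645.74 kN


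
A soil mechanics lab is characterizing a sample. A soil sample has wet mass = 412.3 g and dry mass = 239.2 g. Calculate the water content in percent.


Using w = (m_wet - m_dry) / m_dry * 100
m_wet - m_dry = 412.3 - 239.2 = 173.1 g
w = 173.1 / 239.2 * 100
w = 72.37 %


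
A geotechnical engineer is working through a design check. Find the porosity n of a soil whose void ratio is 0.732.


Result: 0.4226

Derivation:
Using the relation n = e / (1 + e)
n = 0.732 / (1 + 0.732)
n = 0.732 / 1.732
n = 0.4226


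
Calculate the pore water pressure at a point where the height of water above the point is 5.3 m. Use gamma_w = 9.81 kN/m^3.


Using u = gamma_w * h_w
u = 9.81 * 5.3
u = 51.99 kPa


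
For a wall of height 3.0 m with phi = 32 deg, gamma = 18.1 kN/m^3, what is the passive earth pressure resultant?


Result: 265.09 kN/m

Derivation:
Compute passive earth pressure coefficient:
Kp = tan^2(45 + phi/2) = tan^2(61.0) = 3.254588
Compute passive force:
Pp = 0.5 * Kp * gamma * H^2
Pp = 0.5 * 3.254588 * 18.1 * 3.0^2
Pp = 265.09 kN/m


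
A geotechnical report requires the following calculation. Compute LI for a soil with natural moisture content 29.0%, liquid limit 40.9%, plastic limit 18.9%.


First compute the plasticity index:
PI = LL - PL = 40.9 - 18.9 = 22.0
Then compute the liquidity index:
LI = (w - PL) / PI
LI = (29.0 - 18.9) / 22.0
LI = 0.459


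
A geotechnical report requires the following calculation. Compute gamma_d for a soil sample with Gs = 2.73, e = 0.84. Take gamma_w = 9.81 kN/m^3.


Using gamma_d = Gs * gamma_w / (1 + e)
gamma_d = 2.73 * 9.81 / (1 + 0.84)
gamma_d = 2.73 * 9.81 / 1.84
gamma_d = 14.555 kN/m^3


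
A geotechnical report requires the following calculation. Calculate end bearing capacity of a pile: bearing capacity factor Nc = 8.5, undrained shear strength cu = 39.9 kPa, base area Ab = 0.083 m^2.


Using Qb = Nc * cu * Ab
Qb = 8.5 * 39.9 * 0.083
Qb = 28.15 kN


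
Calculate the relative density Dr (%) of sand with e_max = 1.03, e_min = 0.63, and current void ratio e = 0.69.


Result: 85.0 %

Derivation:
Using Dr = (e_max - e) / (e_max - e_min) * 100
e_max - e = 1.03 - 0.69 = 0.34
e_max - e_min = 1.03 - 0.63 = 0.4
Dr = 0.34 / 0.4 * 100
Dr = 85.0 %


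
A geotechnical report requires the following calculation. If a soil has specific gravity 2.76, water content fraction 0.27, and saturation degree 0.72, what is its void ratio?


Using the relation e = Gs * w / S
e = 2.76 * 0.27 / 0.72
e = 1.035


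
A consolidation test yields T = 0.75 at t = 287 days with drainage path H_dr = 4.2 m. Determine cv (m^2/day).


Using cv = T * H_dr^2 / t
H_dr^2 = 4.2^2 = 17.64
cv = 0.75 * 17.64 / 287
cv = 0.0461 m^2/day


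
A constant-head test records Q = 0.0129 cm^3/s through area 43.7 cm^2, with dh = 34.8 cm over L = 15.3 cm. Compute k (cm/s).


Result: 0.00013 cm/s

Derivation:
Compute hydraulic gradient:
i = dh / L = 34.8 / 15.3 = 2.27451
Then apply Darcy's law:
k = Q / (A * i)
k = 0.0129 / (43.7 * 2.27451)
k = 0.0129 / 99.3961
k = 0.00013 cm/s


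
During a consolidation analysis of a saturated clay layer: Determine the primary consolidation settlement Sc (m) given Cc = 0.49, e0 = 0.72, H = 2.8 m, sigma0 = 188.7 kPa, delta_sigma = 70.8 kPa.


Using Sc = Cc * H / (1 + e0) * log10((sigma0 + delta_sigma) / sigma0)
Stress ratio = (188.7 + 70.8) / 188.7 = 1.3752
log10(1.3752) = 0.138365
Cc * H / (1 + e0) = 0.49 * 2.8 / (1 + 0.72) = 0.797674
Sc = 0.797674 * 0.138365
Sc = 0.1104 m


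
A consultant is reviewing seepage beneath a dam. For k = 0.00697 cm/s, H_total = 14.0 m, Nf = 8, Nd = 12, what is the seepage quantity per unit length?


Convert k to m/s for unit consistency with H:
k = 0.00697 cm/s = 0.00697 / 100 m/s = 6.97e-05 m/s
Using q = k * H * Nf / Nd
Nf / Nd = 8 / 12 = 0.6667
q = 6.97e-05 * 14.0 * 0.6667
q = 0.0006505 m^3/s per m


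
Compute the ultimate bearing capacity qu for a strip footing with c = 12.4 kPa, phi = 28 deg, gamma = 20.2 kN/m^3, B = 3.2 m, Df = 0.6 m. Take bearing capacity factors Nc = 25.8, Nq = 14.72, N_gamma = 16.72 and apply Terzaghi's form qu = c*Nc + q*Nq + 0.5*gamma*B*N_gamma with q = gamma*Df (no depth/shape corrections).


Result: 1038.72 kPa

Derivation:
Compute qu = c*Nc + gamma*Df*Nq + 0.5*gamma*B*N_gamma
Term 1: 12.4 * 25.8 = 319.92
Term 2: 20.2 * 0.6 * 14.72 = 178.4064
Term 3: 0.5 * 20.2 * 3.2 * 16.72 = 540.3904
qu = 319.92 + 178.4064 + 540.3904
qu = 1038.72 kPa


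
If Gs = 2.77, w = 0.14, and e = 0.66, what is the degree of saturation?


Using S = Gs * w / e
S = 2.77 * 0.14 / 0.66
S = 0.5876


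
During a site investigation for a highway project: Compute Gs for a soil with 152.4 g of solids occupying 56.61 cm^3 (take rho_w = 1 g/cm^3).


Using Gs = m_s / (V_s * rho_w)
Since rho_w = 1 g/cm^3:
Gs = 152.4 / 56.61
Gs = 2.692


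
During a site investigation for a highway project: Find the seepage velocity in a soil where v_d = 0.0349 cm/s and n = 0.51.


Using v_s = v_d / n
v_s = 0.0349 / 0.51
v_s = 0.06843 cm/s


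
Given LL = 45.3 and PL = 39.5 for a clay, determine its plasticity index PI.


Result: 5.8

Derivation:
Using PI = LL - PL
PI = 45.3 - 39.5
PI = 5.8


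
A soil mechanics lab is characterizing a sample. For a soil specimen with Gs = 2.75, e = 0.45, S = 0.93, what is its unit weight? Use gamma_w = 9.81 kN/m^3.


Result: 21.437 kN/m^3

Derivation:
Using gamma = gamma_w * (Gs + S*e) / (1 + e)
Numerator: Gs + S*e = 2.75 + 0.93*0.45 = 3.1685
Denominator: 1 + e = 1 + 0.45 = 1.45
gamma = 9.81 * 3.1685 / 1.45
gamma = 21.437 kN/m^3


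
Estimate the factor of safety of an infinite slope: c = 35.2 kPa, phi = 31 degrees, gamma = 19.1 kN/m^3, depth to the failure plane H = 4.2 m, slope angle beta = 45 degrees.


Using Fs = c / (gamma*H*sin(beta)*cos(beta)) + tan(phi)/tan(beta)
Cohesion contribution = 35.2 / (19.1*4.2*sin(45)*cos(45))
Cohesion contribution = 0.877587
Friction contribution = tan(31)/tan(45) = 0.600861
Fs = 0.877587 + 0.600861
Fs = 1.478


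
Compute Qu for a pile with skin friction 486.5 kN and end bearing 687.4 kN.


Using Qu = Qf + Qb
Qu = 486.5 + 687.4
Qu = 1173.9 kN


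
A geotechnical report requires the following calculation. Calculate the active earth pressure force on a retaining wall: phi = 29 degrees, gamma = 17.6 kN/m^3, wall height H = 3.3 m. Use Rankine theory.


Compute active earth pressure coefficient:
Ka = tan^2(45 - phi/2) = tan^2(30.5) = 0.346974
Compute active force:
Pa = 0.5 * Ka * gamma * H^2
Pa = 0.5 * 0.346974 * 17.6 * 3.3^2
Pa = 33.25 kN/m


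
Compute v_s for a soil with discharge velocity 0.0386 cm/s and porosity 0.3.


Result: 0.12867 cm/s

Derivation:
Using v_s = v_d / n
v_s = 0.0386 / 0.3
v_s = 0.12867 cm/s


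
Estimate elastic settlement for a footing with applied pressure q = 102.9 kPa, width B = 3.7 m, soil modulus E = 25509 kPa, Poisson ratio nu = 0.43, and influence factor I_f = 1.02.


Using Se = q * B * (1 - nu^2) * I_f / E
1 - nu^2 = 1 - 0.43^2 = 0.8151
Se = 102.9 * 3.7 * 0.8151 * 1.02 / 25509
Se = 0.012409 m
Convert to mm: Se = 0.012409 * 1000 = 12.409 mm


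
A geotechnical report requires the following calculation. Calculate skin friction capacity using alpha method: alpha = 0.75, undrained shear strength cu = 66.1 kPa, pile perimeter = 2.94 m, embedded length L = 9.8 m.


Using Qs = alpha * cu * perimeter * L
Qs = 0.75 * 66.1 * 2.94 * 9.8
Qs = 1428.35 kN


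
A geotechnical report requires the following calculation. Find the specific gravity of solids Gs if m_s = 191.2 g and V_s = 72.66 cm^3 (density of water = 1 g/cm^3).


Using Gs = m_s / (V_s * rho_w)
Since rho_w = 1 g/cm^3:
Gs = 191.2 / 72.66
Gs = 2.631


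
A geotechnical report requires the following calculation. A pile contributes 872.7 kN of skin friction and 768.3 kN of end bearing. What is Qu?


Using Qu = Qf + Qb
Qu = 872.7 + 768.3
Qu = 1641.0 kN


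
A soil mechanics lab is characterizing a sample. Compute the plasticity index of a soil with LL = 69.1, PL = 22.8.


Result: 46.3

Derivation:
Using PI = LL - PL
PI = 69.1 - 22.8
PI = 46.3


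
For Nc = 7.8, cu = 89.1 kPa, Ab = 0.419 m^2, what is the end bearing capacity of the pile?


Using Qb = Nc * cu * Ab
Qb = 7.8 * 89.1 * 0.419
Qb = 291.2 kN


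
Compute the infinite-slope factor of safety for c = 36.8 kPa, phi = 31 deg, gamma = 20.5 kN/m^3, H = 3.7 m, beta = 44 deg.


Using Fs = c / (gamma*H*sin(beta)*cos(beta)) + tan(phi)/tan(beta)
Cohesion contribution = 36.8 / (20.5*3.7*sin(44)*cos(44))
Cohesion contribution = 0.970928
Friction contribution = tan(31)/tan(44) = 0.622209
Fs = 0.970928 + 0.622209
Fs = 1.593


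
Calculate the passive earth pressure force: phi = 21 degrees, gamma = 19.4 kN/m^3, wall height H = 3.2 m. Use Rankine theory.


Compute passive earth pressure coefficient:
Kp = tan^2(45 + phi/2) = tan^2(55.5) = 2.117051
Compute passive force:
Pp = 0.5 * Kp * gamma * H^2
Pp = 0.5 * 2.117051 * 19.4 * 3.2^2
Pp = 210.28 kN/m


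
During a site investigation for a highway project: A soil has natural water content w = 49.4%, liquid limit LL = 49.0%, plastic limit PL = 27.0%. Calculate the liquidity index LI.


Result: 1.018

Derivation:
First compute the plasticity index:
PI = LL - PL = 49.0 - 27.0 = 22.0
Then compute the liquidity index:
LI = (w - PL) / PI
LI = (49.4 - 27.0) / 22.0
LI = 1.018


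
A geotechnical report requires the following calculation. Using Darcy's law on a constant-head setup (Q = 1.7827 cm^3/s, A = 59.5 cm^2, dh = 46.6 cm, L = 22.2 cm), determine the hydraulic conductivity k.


Compute hydraulic gradient:
i = dh / L = 46.6 / 22.2 = 2.0991
Then apply Darcy's law:
k = Q / (A * i)
k = 1.7827 / (59.5 * 2.0991)
k = 1.7827 / 124.896
k = 0.014273 cm/s


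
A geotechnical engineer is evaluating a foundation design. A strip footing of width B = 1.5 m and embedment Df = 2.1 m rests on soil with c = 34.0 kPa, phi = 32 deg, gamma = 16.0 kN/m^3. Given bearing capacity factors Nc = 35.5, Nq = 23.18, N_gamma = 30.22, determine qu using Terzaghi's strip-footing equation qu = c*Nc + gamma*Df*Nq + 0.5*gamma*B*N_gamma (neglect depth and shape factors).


Compute qu = c*Nc + gamma*Df*Nq + 0.5*gamma*B*N_gamma
Term 1: 34.0 * 35.5 = 1207.0
Term 2: 16.0 * 2.1 * 23.18 = 778.848
Term 3: 0.5 * 16.0 * 1.5 * 30.22 = 362.64
qu = 1207.0 + 778.848 + 362.64
qu = 2348.49 kPa


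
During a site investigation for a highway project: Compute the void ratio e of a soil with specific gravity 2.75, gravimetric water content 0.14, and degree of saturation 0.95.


Result: 0.4053

Derivation:
Using the relation e = Gs * w / S
e = 2.75 * 0.14 / 0.95
e = 0.4053


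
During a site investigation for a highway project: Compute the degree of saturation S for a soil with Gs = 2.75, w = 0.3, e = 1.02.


Result: 0.8088

Derivation:
Using S = Gs * w / e
S = 2.75 * 0.3 / 1.02
S = 0.8088


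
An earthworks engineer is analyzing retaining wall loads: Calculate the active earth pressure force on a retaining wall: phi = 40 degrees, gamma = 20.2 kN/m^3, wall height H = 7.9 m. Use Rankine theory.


Compute active earth pressure coefficient:
Ka = tan^2(45 - phi/2) = tan^2(25.0) = 0.217443
Compute active force:
Pa = 0.5 * Ka * gamma * H^2
Pa = 0.5 * 0.217443 * 20.2 * 7.9^2
Pa = 137.06 kN/m


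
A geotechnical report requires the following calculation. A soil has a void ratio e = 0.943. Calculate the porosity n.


Using the relation n = e / (1 + e)
n = 0.943 / (1 + 0.943)
n = 0.943 / 1.943
n = 0.4853


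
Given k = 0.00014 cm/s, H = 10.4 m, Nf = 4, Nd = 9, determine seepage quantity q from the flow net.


Convert k to m/s for unit consistency with H:
k = 0.00014 cm/s = 0.00014 / 100 m/s = 1.4e-06 m/s
Using q = k * H * Nf / Nd
Nf / Nd = 4 / 9 = 0.4444
q = 1.4e-06 * 10.4 * 0.4444
q = 6.471e-06 m^3/s per m


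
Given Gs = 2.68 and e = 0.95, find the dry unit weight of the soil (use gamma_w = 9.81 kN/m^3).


Using gamma_d = Gs * gamma_w / (1 + e)
gamma_d = 2.68 * 9.81 / (1 + 0.95)
gamma_d = 2.68 * 9.81 / 1.95
gamma_d = 13.482 kN/m^3


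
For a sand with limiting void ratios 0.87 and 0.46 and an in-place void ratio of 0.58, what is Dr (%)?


Result: 70.73 %

Derivation:
Using Dr = (e_max - e) / (e_max - e_min) * 100
e_max - e = 0.87 - 0.58 = 0.29
e_max - e_min = 0.87 - 0.46 = 0.41
Dr = 0.29 / 0.41 * 100
Dr = 70.73 %


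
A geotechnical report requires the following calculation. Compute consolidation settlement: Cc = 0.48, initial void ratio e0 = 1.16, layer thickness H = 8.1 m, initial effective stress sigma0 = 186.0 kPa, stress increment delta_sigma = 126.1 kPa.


Result: 0.4046 m

Derivation:
Using Sc = Cc * H / (1 + e0) * log10((sigma0 + delta_sigma) / sigma0)
Stress ratio = (186.0 + 126.1) / 186.0 = 1.67796
log10(1.67796) = 0.224781
Cc * H / (1 + e0) = 0.48 * 8.1 / (1 + 1.16) = 1.8
Sc = 1.8 * 0.224781
Sc = 0.4046 m


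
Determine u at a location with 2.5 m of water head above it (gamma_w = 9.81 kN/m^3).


Using u = gamma_w * h_w
u = 9.81 * 2.5
u = 24.53 kPa


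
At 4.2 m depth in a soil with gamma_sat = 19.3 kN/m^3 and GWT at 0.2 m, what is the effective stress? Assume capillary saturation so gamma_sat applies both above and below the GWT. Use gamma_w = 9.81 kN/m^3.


Result: 41.82 kPa

Derivation:
Total stress = gamma_sat * depth
sigma = 19.3 * 4.2 = 81.06 kPa
Pore water pressure u = gamma_w * (depth - d_wt)
u = 9.81 * (4.2 - 0.2) = 39.24 kPa
Effective stress = sigma - u
sigma' = 81.06 - 39.24 = 41.82 kPa


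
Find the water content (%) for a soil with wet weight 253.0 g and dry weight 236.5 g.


Result: 6.98 %

Derivation:
Using w = (m_wet - m_dry) / m_dry * 100
m_wet - m_dry = 253.0 - 236.5 = 16.5 g
w = 16.5 / 236.5 * 100
w = 6.98 %


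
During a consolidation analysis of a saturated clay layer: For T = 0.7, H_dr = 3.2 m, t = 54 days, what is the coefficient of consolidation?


Using cv = T * H_dr^2 / t
H_dr^2 = 3.2^2 = 10.24
cv = 0.7 * 10.24 / 54
cv = 0.13274 m^2/day


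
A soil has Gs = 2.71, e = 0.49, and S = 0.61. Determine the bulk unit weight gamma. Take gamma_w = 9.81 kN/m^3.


Using gamma = gamma_w * (Gs + S*e) / (1 + e)
Numerator: Gs + S*e = 2.71 + 0.61*0.49 = 3.0089
Denominator: 1 + e = 1 + 0.49 = 1.49
gamma = 9.81 * 3.0089 / 1.49
gamma = 19.81 kN/m^3


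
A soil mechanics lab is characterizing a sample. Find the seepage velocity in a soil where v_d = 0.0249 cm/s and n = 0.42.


Using v_s = v_d / n
v_s = 0.0249 / 0.42
v_s = 0.05929 cm/s


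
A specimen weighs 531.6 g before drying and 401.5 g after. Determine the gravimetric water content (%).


Using w = (m_wet - m_dry) / m_dry * 100
m_wet - m_dry = 531.6 - 401.5 = 130.1 g
w = 130.1 / 401.5 * 100
w = 32.4 %


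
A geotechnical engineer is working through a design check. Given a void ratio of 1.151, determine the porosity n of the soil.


Using the relation n = e / (1 + e)
n = 1.151 / (1 + 1.151)
n = 1.151 / 2.151
n = 0.5351


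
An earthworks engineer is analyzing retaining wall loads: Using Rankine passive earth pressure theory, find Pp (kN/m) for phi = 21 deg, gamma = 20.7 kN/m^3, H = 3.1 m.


Compute passive earth pressure coefficient:
Kp = tan^2(45 + phi/2) = tan^2(55.5) = 2.117051
Compute passive force:
Pp = 0.5 * Kp * gamma * H^2
Pp = 0.5 * 2.117051 * 20.7 * 3.1^2
Pp = 210.57 kN/m


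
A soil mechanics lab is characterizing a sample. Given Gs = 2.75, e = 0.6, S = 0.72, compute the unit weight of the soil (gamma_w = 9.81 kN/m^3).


Using gamma = gamma_w * (Gs + S*e) / (1 + e)
Numerator: Gs + S*e = 2.75 + 0.72*0.6 = 3.182
Denominator: 1 + e = 1 + 0.6 = 1.6
gamma = 9.81 * 3.182 / 1.6
gamma = 19.51 kN/m^3


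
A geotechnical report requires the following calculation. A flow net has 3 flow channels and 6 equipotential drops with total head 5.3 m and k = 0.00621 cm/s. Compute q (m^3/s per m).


Convert k to m/s for unit consistency with H:
k = 0.00621 cm/s = 0.00621 / 100 m/s = 6.21e-05 m/s
Using q = k * H * Nf / Nd
Nf / Nd = 3 / 6 = 0.5
q = 6.21e-05 * 5.3 * 0.5
q = 0.0001646 m^3/s per m


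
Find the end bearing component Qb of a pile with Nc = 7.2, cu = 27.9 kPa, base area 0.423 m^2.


Using Qb = Nc * cu * Ab
Qb = 7.2 * 27.9 * 0.423
Qb = 84.97 kN


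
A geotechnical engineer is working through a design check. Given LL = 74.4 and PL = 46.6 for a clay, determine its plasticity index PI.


Using PI = LL - PL
PI = 74.4 - 46.6
PI = 27.8


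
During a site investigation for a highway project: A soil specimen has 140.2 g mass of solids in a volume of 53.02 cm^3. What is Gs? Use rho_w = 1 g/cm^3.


Using Gs = m_s / (V_s * rho_w)
Since rho_w = 1 g/cm^3:
Gs = 140.2 / 53.02
Gs = 2.644


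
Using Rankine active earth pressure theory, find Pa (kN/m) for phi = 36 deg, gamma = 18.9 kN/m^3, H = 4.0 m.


Compute active earth pressure coefficient:
Ka = tan^2(45 - phi/2) = tan^2(27.0) = 0.259616
Compute active force:
Pa = 0.5 * Ka * gamma * H^2
Pa = 0.5 * 0.259616 * 18.9 * 4.0^2
Pa = 39.25 kN/m


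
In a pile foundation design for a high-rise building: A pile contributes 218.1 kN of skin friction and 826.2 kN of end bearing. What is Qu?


Result: 1044.3 kN

Derivation:
Using Qu = Qf + Qb
Qu = 218.1 + 826.2
Qu = 1044.3 kN


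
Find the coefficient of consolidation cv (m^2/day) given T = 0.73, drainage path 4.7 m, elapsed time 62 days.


Result: 0.26009 m^2/day

Derivation:
Using cv = T * H_dr^2 / t
H_dr^2 = 4.7^2 = 22.09
cv = 0.73 * 22.09 / 62
cv = 0.26009 m^2/day


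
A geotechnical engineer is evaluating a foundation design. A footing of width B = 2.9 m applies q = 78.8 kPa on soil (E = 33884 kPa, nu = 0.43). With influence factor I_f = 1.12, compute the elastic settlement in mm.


Using Se = q * B * (1 - nu^2) * I_f / E
1 - nu^2 = 1 - 0.43^2 = 0.8151
Se = 78.8 * 2.9 * 0.8151 * 1.12 / 33884
Se = 0.006157 m
Convert to mm: Se = 0.006157 * 1000 = 6.157 mm


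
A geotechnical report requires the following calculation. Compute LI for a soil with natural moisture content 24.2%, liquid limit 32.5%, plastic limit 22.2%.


Result: 0.194

Derivation:
First compute the plasticity index:
PI = LL - PL = 32.5 - 22.2 = 10.3
Then compute the liquidity index:
LI = (w - PL) / PI
LI = (24.2 - 22.2) / 10.3
LI = 0.194


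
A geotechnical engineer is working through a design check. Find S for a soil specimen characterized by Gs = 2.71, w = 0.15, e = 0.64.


Result: 0.6352

Derivation:
Using S = Gs * w / e
S = 2.71 * 0.15 / 0.64
S = 0.6352


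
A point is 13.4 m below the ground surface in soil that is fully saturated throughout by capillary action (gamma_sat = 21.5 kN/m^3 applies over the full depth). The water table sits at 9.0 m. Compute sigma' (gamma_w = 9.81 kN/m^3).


Result: 244.94 kPa

Derivation:
Total stress = gamma_sat * depth
sigma = 21.5 * 13.4 = 288.1 kPa
Pore water pressure u = gamma_w * (depth - d_wt)
u = 9.81 * (13.4 - 9.0) = 43.164 kPa
Effective stress = sigma - u
sigma' = 288.1 - 43.164 = 244.94 kPa


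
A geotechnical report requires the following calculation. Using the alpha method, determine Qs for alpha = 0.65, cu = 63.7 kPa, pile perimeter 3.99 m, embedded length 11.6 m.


Result: 1916.39 kN

Derivation:
Using Qs = alpha * cu * perimeter * L
Qs = 0.65 * 63.7 * 3.99 * 11.6
Qs = 1916.39 kN


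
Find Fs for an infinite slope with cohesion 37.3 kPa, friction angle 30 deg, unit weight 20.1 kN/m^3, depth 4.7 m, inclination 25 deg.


Result: 2.269

Derivation:
Using Fs = c / (gamma*H*sin(beta)*cos(beta)) + tan(phi)/tan(beta)
Cohesion contribution = 37.3 / (20.1*4.7*sin(25)*cos(25))
Cohesion contribution = 1.03084
Friction contribution = tan(30)/tan(25) = 1.23813
Fs = 1.03084 + 1.23813
Fs = 2.269


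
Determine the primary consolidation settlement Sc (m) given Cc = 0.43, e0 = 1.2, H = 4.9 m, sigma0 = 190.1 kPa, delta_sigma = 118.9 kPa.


Result: 0.2021 m

Derivation:
Using Sc = Cc * H / (1 + e0) * log10((sigma0 + delta_sigma) / sigma0)
Stress ratio = (190.1 + 118.9) / 190.1 = 1.62546
log10(1.62546) = 0.210976
Cc * H / (1 + e0) = 0.43 * 4.9 / (1 + 1.2) = 0.957727
Sc = 0.957727 * 0.210976
Sc = 0.2021 m


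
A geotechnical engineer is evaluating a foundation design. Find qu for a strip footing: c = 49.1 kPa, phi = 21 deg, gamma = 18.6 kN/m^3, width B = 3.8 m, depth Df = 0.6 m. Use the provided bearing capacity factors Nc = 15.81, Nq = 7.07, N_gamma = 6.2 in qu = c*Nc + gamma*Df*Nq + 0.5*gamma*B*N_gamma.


Compute qu = c*Nc + gamma*Df*Nq + 0.5*gamma*B*N_gamma
Term 1: 49.1 * 15.81 = 776.271
Term 2: 18.6 * 0.6 * 7.07 = 78.9012
Term 3: 0.5 * 18.6 * 3.8 * 6.2 = 219.108
qu = 776.271 + 78.9012 + 219.108
qu = 1074.28 kPa


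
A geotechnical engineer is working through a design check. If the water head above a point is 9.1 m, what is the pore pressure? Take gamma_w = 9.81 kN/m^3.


Using u = gamma_w * h_w
u = 9.81 * 9.1
u = 89.27 kPa


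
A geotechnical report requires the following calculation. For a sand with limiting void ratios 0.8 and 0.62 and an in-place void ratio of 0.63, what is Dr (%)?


Using Dr = (e_max - e) / (e_max - e_min) * 100
e_max - e = 0.8 - 0.63 = 0.17
e_max - e_min = 0.8 - 0.62 = 0.18
Dr = 0.17 / 0.18 * 100
Dr = 94.44 %


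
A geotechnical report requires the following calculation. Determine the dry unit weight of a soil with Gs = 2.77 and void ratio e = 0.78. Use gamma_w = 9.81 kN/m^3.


Result: 15.266 kN/m^3

Derivation:
Using gamma_d = Gs * gamma_w / (1 + e)
gamma_d = 2.77 * 9.81 / (1 + 0.78)
gamma_d = 2.77 * 9.81 / 1.78
gamma_d = 15.266 kN/m^3


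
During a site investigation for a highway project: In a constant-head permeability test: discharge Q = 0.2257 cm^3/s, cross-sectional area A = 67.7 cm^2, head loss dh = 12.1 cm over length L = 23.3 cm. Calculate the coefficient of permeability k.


Compute hydraulic gradient:
i = dh / L = 12.1 / 23.3 = 0.519313
Then apply Darcy's law:
k = Q / (A * i)
k = 0.2257 / (67.7 * 0.519313)
k = 0.2257 / 35.1575
k = 0.00642 cm/s


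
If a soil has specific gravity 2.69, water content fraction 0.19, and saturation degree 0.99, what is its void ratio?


Using the relation e = Gs * w / S
e = 2.69 * 0.19 / 0.99
e = 0.5163


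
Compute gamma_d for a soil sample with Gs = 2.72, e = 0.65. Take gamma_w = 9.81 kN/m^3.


Result: 16.172 kN/m^3

Derivation:
Using gamma_d = Gs * gamma_w / (1 + e)
gamma_d = 2.72 * 9.81 / (1 + 0.65)
gamma_d = 2.72 * 9.81 / 1.65
gamma_d = 16.172 kN/m^3


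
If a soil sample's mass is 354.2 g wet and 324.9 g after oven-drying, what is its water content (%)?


Result: 9.02 %

Derivation:
Using w = (m_wet - m_dry) / m_dry * 100
m_wet - m_dry = 354.2 - 324.9 = 29.3 g
w = 29.3 / 324.9 * 100
w = 9.02 %


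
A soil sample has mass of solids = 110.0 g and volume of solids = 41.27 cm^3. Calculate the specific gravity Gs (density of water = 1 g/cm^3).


Result: 2.665

Derivation:
Using Gs = m_s / (V_s * rho_w)
Since rho_w = 1 g/cm^3:
Gs = 110.0 / 41.27
Gs = 2.665


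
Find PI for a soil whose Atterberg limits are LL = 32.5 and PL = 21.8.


Using PI = LL - PL
PI = 32.5 - 21.8
PI = 10.7


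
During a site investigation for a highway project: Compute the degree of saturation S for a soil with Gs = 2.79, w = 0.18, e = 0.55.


Using S = Gs * w / e
S = 2.79 * 0.18 / 0.55
S = 0.9131


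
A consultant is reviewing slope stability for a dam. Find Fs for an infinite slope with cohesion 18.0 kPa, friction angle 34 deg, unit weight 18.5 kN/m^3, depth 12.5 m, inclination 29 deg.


Result: 1.4

Derivation:
Using Fs = c / (gamma*H*sin(beta)*cos(beta)) + tan(phi)/tan(beta)
Cohesion contribution = 18.0 / (18.5*12.5*sin(29)*cos(29))
Cohesion contribution = 0.183569
Friction contribution = tan(34)/tan(29) = 1.21685
Fs = 0.183569 + 1.21685
Fs = 1.4


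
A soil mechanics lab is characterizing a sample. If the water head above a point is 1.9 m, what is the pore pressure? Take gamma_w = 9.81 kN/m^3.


Result: 18.64 kPa

Derivation:
Using u = gamma_w * h_w
u = 9.81 * 1.9
u = 18.64 kPa


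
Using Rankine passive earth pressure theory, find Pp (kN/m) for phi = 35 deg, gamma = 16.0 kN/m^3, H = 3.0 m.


Result: 265.69 kN/m

Derivation:
Compute passive earth pressure coefficient:
Kp = tan^2(45 + phi/2) = tan^2(62.5) = 3.690172
Compute passive force:
Pp = 0.5 * Kp * gamma * H^2
Pp = 0.5 * 3.690172 * 16.0 * 3.0^2
Pp = 265.69 kN/m


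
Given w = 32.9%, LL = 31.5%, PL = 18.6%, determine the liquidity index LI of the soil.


First compute the plasticity index:
PI = LL - PL = 31.5 - 18.6 = 12.9
Then compute the liquidity index:
LI = (w - PL) / PI
LI = (32.9 - 18.6) / 12.9
LI = 1.109


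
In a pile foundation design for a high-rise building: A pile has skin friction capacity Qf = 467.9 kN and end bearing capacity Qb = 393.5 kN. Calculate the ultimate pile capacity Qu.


Using Qu = Qf + Qb
Qu = 467.9 + 393.5
Qu = 861.4 kN


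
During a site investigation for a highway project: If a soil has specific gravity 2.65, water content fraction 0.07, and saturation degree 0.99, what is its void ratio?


Using the relation e = Gs * w / S
e = 2.65 * 0.07 / 0.99
e = 0.1874


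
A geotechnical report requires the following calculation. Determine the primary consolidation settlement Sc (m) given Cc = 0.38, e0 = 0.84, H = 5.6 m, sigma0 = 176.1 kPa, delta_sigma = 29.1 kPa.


Using Sc = Cc * H / (1 + e0) * log10((sigma0 + delta_sigma) / sigma0)
Stress ratio = (176.1 + 29.1) / 176.1 = 1.16525
log10(1.16525) = 0.066418
Cc * H / (1 + e0) = 0.38 * 5.6 / (1 + 0.84) = 1.15652
Sc = 1.15652 * 0.066418
Sc = 0.0768 m


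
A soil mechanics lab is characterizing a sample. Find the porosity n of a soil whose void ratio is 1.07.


Using the relation n = e / (1 + e)
n = 1.07 / (1 + 1.07)
n = 1.07 / 2.07
n = 0.5169


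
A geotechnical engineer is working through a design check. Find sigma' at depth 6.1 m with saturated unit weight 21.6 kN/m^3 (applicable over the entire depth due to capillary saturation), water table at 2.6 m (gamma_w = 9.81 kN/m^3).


Result: 97.43 kPa

Derivation:
Total stress = gamma_sat * depth
sigma = 21.6 * 6.1 = 131.76 kPa
Pore water pressure u = gamma_w * (depth - d_wt)
u = 9.81 * (6.1 - 2.6) = 34.335 kPa
Effective stress = sigma - u
sigma' = 131.76 - 34.335 = 97.43 kPa


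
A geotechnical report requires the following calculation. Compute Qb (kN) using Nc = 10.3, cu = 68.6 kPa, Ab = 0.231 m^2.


Result: 163.22 kN

Derivation:
Using Qb = Nc * cu * Ab
Qb = 10.3 * 68.6 * 0.231
Qb = 163.22 kN


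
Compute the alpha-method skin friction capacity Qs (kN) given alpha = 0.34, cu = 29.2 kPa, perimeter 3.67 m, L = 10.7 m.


Result: 389.86 kN

Derivation:
Using Qs = alpha * cu * perimeter * L
Qs = 0.34 * 29.2 * 3.67 * 10.7
Qs = 389.86 kN


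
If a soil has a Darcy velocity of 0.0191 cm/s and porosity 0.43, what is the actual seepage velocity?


Result: 0.04442 cm/s

Derivation:
Using v_s = v_d / n
v_s = 0.0191 / 0.43
v_s = 0.04442 cm/s


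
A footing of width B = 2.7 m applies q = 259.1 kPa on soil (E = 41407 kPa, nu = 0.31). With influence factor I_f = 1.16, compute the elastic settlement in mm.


Result: 17.715 mm

Derivation:
Using Se = q * B * (1 - nu^2) * I_f / E
1 - nu^2 = 1 - 0.31^2 = 0.9039
Se = 259.1 * 2.7 * 0.9039 * 1.16 / 41407
Se = 0.017715 m
Convert to mm: Se = 0.017715 * 1000 = 17.715 mm


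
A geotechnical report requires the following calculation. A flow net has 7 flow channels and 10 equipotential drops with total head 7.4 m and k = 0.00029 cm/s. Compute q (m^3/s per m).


Convert k to m/s for unit consistency with H:
k = 0.00029 cm/s = 0.00029 / 100 m/s = 2.9e-06 m/s
Using q = k * H * Nf / Nd
Nf / Nd = 7 / 10 = 0.7
q = 2.9e-06 * 7.4 * 0.7
q = 1.502e-05 m^3/s per m


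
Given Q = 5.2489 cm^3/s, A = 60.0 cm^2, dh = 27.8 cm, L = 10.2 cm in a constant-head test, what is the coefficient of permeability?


Result: 0.032098 cm/s

Derivation:
Compute hydraulic gradient:
i = dh / L = 27.8 / 10.2 = 2.72549
Then apply Darcy's law:
k = Q / (A * i)
k = 5.2489 / (60.0 * 2.72549)
k = 5.2489 / 163.529
k = 0.032098 cm/s


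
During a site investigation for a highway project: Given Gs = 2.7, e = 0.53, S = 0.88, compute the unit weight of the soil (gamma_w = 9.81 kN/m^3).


Using gamma = gamma_w * (Gs + S*e) / (1 + e)
Numerator: Gs + S*e = 2.7 + 0.88*0.53 = 3.1664
Denominator: 1 + e = 1 + 0.53 = 1.53
gamma = 9.81 * 3.1664 / 1.53
gamma = 20.302 kN/m^3


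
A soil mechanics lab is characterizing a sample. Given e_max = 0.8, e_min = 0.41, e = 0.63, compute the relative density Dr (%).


Using Dr = (e_max - e) / (e_max - e_min) * 100
e_max - e = 0.8 - 0.63 = 0.17
e_max - e_min = 0.8 - 0.41 = 0.39
Dr = 0.17 / 0.39 * 100
Dr = 43.59 %


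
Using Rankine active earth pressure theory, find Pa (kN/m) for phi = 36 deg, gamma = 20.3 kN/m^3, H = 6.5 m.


Result: 111.33 kN/m

Derivation:
Compute active earth pressure coefficient:
Ka = tan^2(45 - phi/2) = tan^2(27.0) = 0.259616
Compute active force:
Pa = 0.5 * Ka * gamma * H^2
Pa = 0.5 * 0.259616 * 20.3 * 6.5^2
Pa = 111.33 kN/m


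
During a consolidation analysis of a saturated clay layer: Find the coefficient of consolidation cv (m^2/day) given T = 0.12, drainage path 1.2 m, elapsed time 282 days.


Using cv = T * H_dr^2 / t
H_dr^2 = 1.2^2 = 1.44
cv = 0.12 * 1.44 / 282
cv = 0.00061 m^2/day


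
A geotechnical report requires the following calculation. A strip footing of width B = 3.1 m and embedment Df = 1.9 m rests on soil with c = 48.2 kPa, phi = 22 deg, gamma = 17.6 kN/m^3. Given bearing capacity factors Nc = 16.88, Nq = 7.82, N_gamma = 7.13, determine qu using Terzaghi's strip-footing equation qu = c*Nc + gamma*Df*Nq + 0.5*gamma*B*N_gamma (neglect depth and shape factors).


Compute qu = c*Nc + gamma*Df*Nq + 0.5*gamma*B*N_gamma
Term 1: 48.2 * 16.88 = 813.616
Term 2: 17.6 * 1.9 * 7.82 = 261.5008
Term 3: 0.5 * 17.6 * 3.1 * 7.13 = 194.5064
qu = 813.616 + 261.5008 + 194.5064
qu = 1269.62 kPa


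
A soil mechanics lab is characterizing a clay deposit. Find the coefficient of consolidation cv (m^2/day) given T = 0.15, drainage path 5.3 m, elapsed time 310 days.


Using cv = T * H_dr^2 / t
H_dr^2 = 5.3^2 = 28.09
cv = 0.15 * 28.09 / 310
cv = 0.01359 m^2/day


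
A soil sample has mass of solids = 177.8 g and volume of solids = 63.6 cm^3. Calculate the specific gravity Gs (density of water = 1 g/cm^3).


Result: 2.796

Derivation:
Using Gs = m_s / (V_s * rho_w)
Since rho_w = 1 g/cm^3:
Gs = 177.8 / 63.6
Gs = 2.796


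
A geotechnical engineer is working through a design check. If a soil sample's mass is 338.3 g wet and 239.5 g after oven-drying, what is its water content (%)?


Using w = (m_wet - m_dry) / m_dry * 100
m_wet - m_dry = 338.3 - 239.5 = 98.8 g
w = 98.8 / 239.5 * 100
w = 41.25 %


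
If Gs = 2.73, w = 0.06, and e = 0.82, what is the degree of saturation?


Result: 0.1998

Derivation:
Using S = Gs * w / e
S = 2.73 * 0.06 / 0.82
S = 0.1998


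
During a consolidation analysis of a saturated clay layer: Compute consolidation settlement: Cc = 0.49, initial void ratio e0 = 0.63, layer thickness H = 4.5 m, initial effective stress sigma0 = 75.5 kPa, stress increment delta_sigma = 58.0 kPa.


Using Sc = Cc * H / (1 + e0) * log10((sigma0 + delta_sigma) / sigma0)
Stress ratio = (75.5 + 58.0) / 75.5 = 1.76821
log10(1.76821) = 0.247534
Cc * H / (1 + e0) = 0.49 * 4.5 / (1 + 0.63) = 1.35276
Sc = 1.35276 * 0.247534
Sc = 0.3349 m


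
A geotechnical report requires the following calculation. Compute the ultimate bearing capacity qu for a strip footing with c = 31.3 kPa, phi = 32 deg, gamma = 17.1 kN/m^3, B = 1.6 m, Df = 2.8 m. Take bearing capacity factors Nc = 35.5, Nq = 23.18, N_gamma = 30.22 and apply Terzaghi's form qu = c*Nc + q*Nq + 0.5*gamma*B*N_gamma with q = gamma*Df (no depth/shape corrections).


Compute qu = c*Nc + gamma*Df*Nq + 0.5*gamma*B*N_gamma
Term 1: 31.3 * 35.5 = 1111.15
Term 2: 17.1 * 2.8 * 23.18 = 1109.8584
Term 3: 0.5 * 17.1 * 1.6 * 30.22 = 413.4096
qu = 1111.15 + 1109.8584 + 413.4096
qu = 2634.42 kPa


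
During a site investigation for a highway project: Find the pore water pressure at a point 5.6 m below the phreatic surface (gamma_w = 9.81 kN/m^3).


Using u = gamma_w * h_w
u = 9.81 * 5.6
u = 54.94 kPa


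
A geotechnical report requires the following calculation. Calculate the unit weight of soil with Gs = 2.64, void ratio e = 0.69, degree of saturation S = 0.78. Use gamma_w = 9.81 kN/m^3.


Using gamma = gamma_w * (Gs + S*e) / (1 + e)
Numerator: Gs + S*e = 2.64 + 0.78*0.69 = 3.1782
Denominator: 1 + e = 1 + 0.69 = 1.69
gamma = 9.81 * 3.1782 / 1.69
gamma = 18.449 kN/m^3


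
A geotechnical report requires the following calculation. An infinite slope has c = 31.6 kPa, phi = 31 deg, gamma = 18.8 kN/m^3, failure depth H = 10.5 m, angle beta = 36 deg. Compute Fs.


Result: 1.164

Derivation:
Using Fs = c / (gamma*H*sin(beta)*cos(beta)) + tan(phi)/tan(beta)
Cohesion contribution = 31.6 / (18.8*10.5*sin(36)*cos(36))
Cohesion contribution = 0.336638
Friction contribution = tan(31)/tan(36) = 0.827014
Fs = 0.336638 + 0.827014
Fs = 1.164


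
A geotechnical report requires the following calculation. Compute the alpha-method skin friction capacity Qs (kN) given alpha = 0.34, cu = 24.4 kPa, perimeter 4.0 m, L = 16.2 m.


Using Qs = alpha * cu * perimeter * L
Qs = 0.34 * 24.4 * 4.0 * 16.2
Qs = 537.58 kN


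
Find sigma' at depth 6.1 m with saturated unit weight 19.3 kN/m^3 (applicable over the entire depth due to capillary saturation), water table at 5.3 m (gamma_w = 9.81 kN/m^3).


Total stress = gamma_sat * depth
sigma = 19.3 * 6.1 = 117.73 kPa
Pore water pressure u = gamma_w * (depth - d_wt)
u = 9.81 * (6.1 - 5.3) = 7.848 kPa
Effective stress = sigma - u
sigma' = 117.73 - 7.848 = 109.88 kPa


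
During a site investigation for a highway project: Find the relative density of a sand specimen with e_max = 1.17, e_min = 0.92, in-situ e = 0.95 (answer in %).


Result: 88.0 %

Derivation:
Using Dr = (e_max - e) / (e_max - e_min) * 100
e_max - e = 1.17 - 0.95 = 0.22
e_max - e_min = 1.17 - 0.92 = 0.25
Dr = 0.22 / 0.25 * 100
Dr = 88.0 %


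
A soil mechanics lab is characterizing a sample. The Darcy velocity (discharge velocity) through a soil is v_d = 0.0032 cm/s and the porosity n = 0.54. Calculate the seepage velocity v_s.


Result: 0.00593 cm/s

Derivation:
Using v_s = v_d / n
v_s = 0.0032 / 0.54
v_s = 0.00593 cm/s


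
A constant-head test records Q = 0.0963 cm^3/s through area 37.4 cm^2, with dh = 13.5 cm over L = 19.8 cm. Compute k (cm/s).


Result: 0.003776 cm/s

Derivation:
Compute hydraulic gradient:
i = dh / L = 13.5 / 19.8 = 0.681818
Then apply Darcy's law:
k = Q / (A * i)
k = 0.0963 / (37.4 * 0.681818)
k = 0.0963 / 25.5
k = 0.003776 cm/s


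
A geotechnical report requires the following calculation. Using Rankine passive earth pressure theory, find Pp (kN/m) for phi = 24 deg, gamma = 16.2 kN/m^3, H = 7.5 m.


Compute passive earth pressure coefficient:
Kp = tan^2(45 + phi/2) = tan^2(57.0) = 2.371184
Compute passive force:
Pp = 0.5 * Kp * gamma * H^2
Pp = 0.5 * 2.371184 * 16.2 * 7.5^2
Pp = 1080.37 kN/m


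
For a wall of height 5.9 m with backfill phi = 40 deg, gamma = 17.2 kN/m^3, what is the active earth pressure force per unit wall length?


Compute active earth pressure coefficient:
Ka = tan^2(45 - phi/2) = tan^2(25.0) = 0.217443
Compute active force:
Pa = 0.5 * Ka * gamma * H^2
Pa = 0.5 * 0.217443 * 17.2 * 5.9^2
Pa = 65.09 kN/m


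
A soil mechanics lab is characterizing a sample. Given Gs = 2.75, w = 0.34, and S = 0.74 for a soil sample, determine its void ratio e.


Using the relation e = Gs * w / S
e = 2.75 * 0.34 / 0.74
e = 1.2635


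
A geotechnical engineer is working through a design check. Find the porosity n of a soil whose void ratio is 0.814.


Result: 0.4487

Derivation:
Using the relation n = e / (1 + e)
n = 0.814 / (1 + 0.814)
n = 0.814 / 1.814
n = 0.4487


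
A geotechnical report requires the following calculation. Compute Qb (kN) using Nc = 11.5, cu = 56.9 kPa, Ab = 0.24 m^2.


Using Qb = Nc * cu * Ab
Qb = 11.5 * 56.9 * 0.24
Qb = 157.04 kN


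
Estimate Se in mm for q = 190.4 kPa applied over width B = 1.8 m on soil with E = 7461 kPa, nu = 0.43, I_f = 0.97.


Using Se = q * B * (1 - nu^2) * I_f / E
1 - nu^2 = 1 - 0.43^2 = 0.8151
Se = 190.4 * 1.8 * 0.8151 * 0.97 / 7461
Se = 0.036318 m
Convert to mm: Se = 0.036318 * 1000 = 36.318 mm


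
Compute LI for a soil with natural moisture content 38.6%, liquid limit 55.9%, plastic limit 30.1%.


Result: 0.329

Derivation:
First compute the plasticity index:
PI = LL - PL = 55.9 - 30.1 = 25.8
Then compute the liquidity index:
LI = (w - PL) / PI
LI = (38.6 - 30.1) / 25.8
LI = 0.329


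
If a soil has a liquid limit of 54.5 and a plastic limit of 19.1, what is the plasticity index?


Result: 35.4

Derivation:
Using PI = LL - PL
PI = 54.5 - 19.1
PI = 35.4


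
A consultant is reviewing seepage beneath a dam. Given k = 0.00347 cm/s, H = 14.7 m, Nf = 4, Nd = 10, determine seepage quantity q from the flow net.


Convert k to m/s for unit consistency with H:
k = 0.00347 cm/s = 0.00347 / 100 m/s = 3.47e-05 m/s
Using q = k * H * Nf / Nd
Nf / Nd = 4 / 10 = 0.4
q = 3.47e-05 * 14.7 * 0.4
q = 0.000204 m^3/s per m


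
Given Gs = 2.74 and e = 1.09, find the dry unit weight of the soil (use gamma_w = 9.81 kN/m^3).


Using gamma_d = Gs * gamma_w / (1 + e)
gamma_d = 2.74 * 9.81 / (1 + 1.09)
gamma_d = 2.74 * 9.81 / 2.09
gamma_d = 12.861 kN/m^3


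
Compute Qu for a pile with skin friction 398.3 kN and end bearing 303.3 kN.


Result: 701.6 kN

Derivation:
Using Qu = Qf + Qb
Qu = 398.3 + 303.3
Qu = 701.6 kN
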